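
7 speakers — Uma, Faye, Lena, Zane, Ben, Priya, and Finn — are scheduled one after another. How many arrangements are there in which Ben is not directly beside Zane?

There are 7! = 5040 arrangements in all. If Ben and Zane are adjacent, merging them into one block gives 2·(6)! = 1440 arrangements.
So 5040 − 1440 = 3600 arrangements keep them apart.

3600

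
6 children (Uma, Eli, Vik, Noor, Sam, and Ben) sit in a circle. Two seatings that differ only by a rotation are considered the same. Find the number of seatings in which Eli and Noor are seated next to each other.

48

Glue Eli and Noor into a block (2 internal orders). Seating 5 units around a circle gives (4)! arrangements.
So 2 × (4)! = 2 × 24 = 48.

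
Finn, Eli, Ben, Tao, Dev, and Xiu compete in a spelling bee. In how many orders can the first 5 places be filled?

720

This is an ordered selection of 5 from 6: P(6,5).
That gives 6 × 5 × 4 × 3 × 2 = 720.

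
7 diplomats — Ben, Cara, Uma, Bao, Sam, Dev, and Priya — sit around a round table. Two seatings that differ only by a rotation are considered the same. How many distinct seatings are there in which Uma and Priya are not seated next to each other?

480

All circular seatings of 7 people number (6)! = 720.
Those with Uma next to Priya: fuse the pair into one unit and seat 6 units around a circle — 2·(5)! = 240.
Subtracting, 720 − 240 = 480.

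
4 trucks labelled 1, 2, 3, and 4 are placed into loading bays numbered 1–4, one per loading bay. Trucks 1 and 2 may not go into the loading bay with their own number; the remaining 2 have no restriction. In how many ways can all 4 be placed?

Let Aᵢ (for i ∈ {1, 2}) be the placements that put truck i in its forbidden loading bay. Any j of these fix j positions, leaving (4−j)! ways to fill the rest, and there are C(2,j) ways to pick which j.
By inclusion–exclusion, the number of valid placements is Σ_{j=0}^{2} (−1)^j C(2,j)·(4−j)!.
Computing: 24 − 12 + 2 = 14.

14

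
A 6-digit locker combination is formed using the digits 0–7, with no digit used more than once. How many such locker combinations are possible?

Choose and order 6 of the 8 symbols: the first digit has 8 options, the next 7, and so on down to 3.
8 × 7 × 6 × 5 × 4 × 3 = 20160.

20160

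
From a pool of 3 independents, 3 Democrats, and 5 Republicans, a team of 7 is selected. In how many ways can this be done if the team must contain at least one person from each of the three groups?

Total 7-person selections from all 11: C(11,7) = 330.
Selections missing a whole group: no independents → C(8,7) = 8; no Democrats → C(8,7) = 8; no Republicans → C(6,7) = 0.
Add back selections omitting two groups (i.e. drawn from a single group): C(3,7) + C(3,7) + C(5,7) = 0.
By inclusion–exclusion: 330 − 16 + 0 = 314.

314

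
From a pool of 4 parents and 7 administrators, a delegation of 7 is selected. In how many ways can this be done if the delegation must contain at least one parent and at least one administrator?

With no constraint there are C(11,7) = 330 possible selections.
Subtract selections that omit an entire group: no parents → C(7,7) = 1; no administrators → C(4,7) = 0.
Both groups omitted at once is impossible, so 330 − 1 = 329.

329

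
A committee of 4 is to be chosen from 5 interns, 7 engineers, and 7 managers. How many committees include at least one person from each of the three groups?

1960

With no constraint there are C(19,4) = 3876 possible selections.
Selections missing a whole group: no interns → C(14,4) = 1001; no engineers → C(12,4) = 495; no managers → C(12,4) = 495.
Add back selections omitting two groups (i.e. drawn from a single group): C(5,4) + C(7,4) + C(7,4) = 75.
By inclusion–exclusion: 3876 − 1991 + 75 = 1960.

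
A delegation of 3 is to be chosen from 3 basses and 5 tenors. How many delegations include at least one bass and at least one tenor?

45

With no constraint there are C(8,3) = 56 possible selections.
Subtract selections that omit an entire group: no basses → C(5,3) = 10; no tenors → C(3,3) = 1.
Both groups omitted at once is impossible, so 56 − 11 = 45.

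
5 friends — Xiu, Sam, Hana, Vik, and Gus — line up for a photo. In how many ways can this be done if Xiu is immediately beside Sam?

Glue Xiu and Sam into one block (2 internal orders), leaving 4 units to arrange in a row.
That gives 2 × 4! = 2 × 24 = 48.

48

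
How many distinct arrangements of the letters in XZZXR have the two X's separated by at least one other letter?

Total arrangements of XZZXR: 5!/(2!·2!) = 30.
Arrangements with the X's together: treat XX as one letter, giving (4)!/(2!) = 12.
Subtracting, 30 − 12 = 18 arrangements keep the X's apart.

18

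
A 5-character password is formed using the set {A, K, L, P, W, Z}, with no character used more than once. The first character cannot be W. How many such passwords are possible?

The first character has 6−1 = 5 choices (anything except W).
The remaining 4 characters are filled from the other 5 symbols without repetition: 5 × 4 × 3 × 2 = 120.
Total: 5 × 120 = 600.

600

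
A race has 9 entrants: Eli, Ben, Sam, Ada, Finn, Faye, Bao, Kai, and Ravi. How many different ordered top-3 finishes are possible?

504

This is an ordered selection of 3 from 9: P(9,3).
That gives 9 × 8 × 7 = 504.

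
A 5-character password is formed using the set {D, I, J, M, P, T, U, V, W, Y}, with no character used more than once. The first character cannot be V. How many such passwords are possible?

27216

The first character has 10−1 = 9 choices (anything except V).
The remaining 4 characters are filled from the other 9 symbols without repetition: 9 × 8 × 7 × 6 = 3024.
Total: 9 × 3024 = 27216.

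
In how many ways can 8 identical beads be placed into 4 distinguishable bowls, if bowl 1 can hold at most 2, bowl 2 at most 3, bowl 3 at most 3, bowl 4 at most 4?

29

Ignoring the caps, the number of non-negative solutions to x_1+…+x_4 = 8 is C(11,3) = 165.
Subtract solutions that violate a single cap (substitute x_i' = x_i − (cap_i+1)): x_1 ≥ 3 gives C(8,3) = 56; x_2 ≥ 4 gives C(7,3) = 35; x_3 ≥ 4 gives C(7,3) = 35; x_4 ≥ 5 gives C(6,3) = 20. Together 146.
Add back pairs where two caps are both exceeded: 4 + 4 + 1 + 1 + 0 + 0 = 10.
By inclusion–exclusion the count is 165 − 146 + 10 = 29.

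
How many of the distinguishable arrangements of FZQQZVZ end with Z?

With the last slot taken by Z, it remains to arrange the other 6 letters (FQQZVZ).
Those 6 letters have Q appearing twice and Z appearing twice, giving (6)!/(2!·2!) = 180.

180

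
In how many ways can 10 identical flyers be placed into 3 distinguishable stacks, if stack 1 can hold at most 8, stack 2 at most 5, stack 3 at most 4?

Ignoring the caps, the number of non-negative solutions to x_1+…+x_3 = 10 is C(12,2) = 66.
Subtract solutions that violate a single cap (substitute x_i' = x_i − (cap_i+1)): x_1 ≥ 9 gives C(3,2) = 3; x_2 ≥ 6 gives C(6,2) = 15; x_3 ≥ 5 gives C(7,2) = 21. Together 39.
No two caps can be exceeded simultaneously, so the pair terms are all 0.
By inclusion–exclusion the count is 66 − 39 + 0 = 27.

27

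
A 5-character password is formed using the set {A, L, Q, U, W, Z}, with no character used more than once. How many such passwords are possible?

With no repetition, fill the 5 characters in order: 6 choices, then 5, down to 2.
That product is 6 × 5 × 4 × 3 × 2 = 720.

720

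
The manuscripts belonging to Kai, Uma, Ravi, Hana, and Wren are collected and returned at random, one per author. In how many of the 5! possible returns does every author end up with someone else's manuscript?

44

This is the derangement count D_5: permutations of 5 items with no fixed point.
By inclusion–exclusion this is Σ_{j=0}^{5} (−1)^j C(5,j)·(5−j)!.
Computing: 120 − 120 + 60 − 20 + 5 − 1 = 44.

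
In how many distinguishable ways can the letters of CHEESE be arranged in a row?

120

The 6 letters of CHEESE have repeats: E appearing 3 times.
Dividing 6! = 720 by 3! = 6 for the repeated letters gives 120.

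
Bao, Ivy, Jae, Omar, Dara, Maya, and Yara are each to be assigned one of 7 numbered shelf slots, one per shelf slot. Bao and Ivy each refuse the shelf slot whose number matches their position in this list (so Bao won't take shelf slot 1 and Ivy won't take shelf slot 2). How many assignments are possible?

3720

Let Aᵢ (for i ∈ {1, 2}) be the placements that put person i in their forbidden shelf slot. Any j of these fix j positions, leaving (7−j)! ways to fill the rest, and there are C(2,j) ways to pick which j.
By inclusion–exclusion, the number of valid placements is Σ_{j=0}^{2} (−1)^j C(2,j)·(7−j)!.
Computing: 5040 − 1440 + 120 = 3720.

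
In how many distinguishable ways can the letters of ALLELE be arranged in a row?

The 6 letters of ALLELE have repeats: E appearing twice and L appearing 3 times.
Dividing 6! = 720 by 3!·2! = 12 for the repeated letters gives 60.

60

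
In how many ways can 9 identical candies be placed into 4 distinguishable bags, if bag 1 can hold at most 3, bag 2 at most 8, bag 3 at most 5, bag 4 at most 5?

123

By stars and bars, unrestricted non-negative solutions to x_1+…+x_4 = 9 number C(9+3,3) = 220.
Subtract solutions that violate a single cap (substitute x_i' = x_i − (cap_i+1)): x_1 ≥ 4 gives C(8,3) = 56; x_2 ≥ 9 gives C(3,3) = 1; x_3 ≥ 6 gives C(6,3) = 20; x_4 ≥ 6 gives C(6,3) = 20. Together 97.
No two caps can be exceeded simultaneously, so the pair terms are all 0.
By inclusion–exclusion the count is 220 − 97 + 0 = 123.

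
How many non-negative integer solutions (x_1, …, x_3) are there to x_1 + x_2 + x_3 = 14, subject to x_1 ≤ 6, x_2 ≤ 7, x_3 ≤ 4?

10

Without the upper bounds there are C(16,2) = 120 ways to split 14 among 3 variables.
Subtract solutions that violate a single cap (substitute x_i' = x_i − (cap_i+1)): x_1 ≥ 7 gives C(9,2) = 36; x_2 ≥ 8 gives C(8,2) = 28; x_3 ≥ 5 gives C(11,2) = 55. Together 119.
Add back pairs where two caps are both exceeded: 0 + 6 + 3 = 9.
By inclusion–exclusion the count is 120 − 119 + 9 = 10.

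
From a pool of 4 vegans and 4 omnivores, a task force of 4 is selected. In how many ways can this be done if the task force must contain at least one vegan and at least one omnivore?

68

Unrestricted: C(8,4) = 70 ways to pick any 4 of the 8.
Subtract selections that omit an entire group: no vegans → C(4,4) = 1; no omnivores → C(4,4) = 1.
Both groups omitted at once is impossible, so 70 − 2 = 68.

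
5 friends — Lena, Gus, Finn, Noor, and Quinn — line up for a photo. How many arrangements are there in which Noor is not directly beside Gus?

There are 5! = 120 arrangements in all. If Noor and Gus are adjacent, merging them into one block gives 2·(4)! = 48 arrangements.
Complementary counting: 120 − 48 = 72.

72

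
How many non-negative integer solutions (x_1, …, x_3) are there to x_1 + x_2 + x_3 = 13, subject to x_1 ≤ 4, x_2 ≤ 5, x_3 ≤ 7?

10

Ignoring the caps, the number of non-negative solutions to x_1+…+x_3 = 13 is C(15,2) = 105.
Subtract solutions that violate a single cap (substitute x_i' = x_i − (cap_i+1)): x_1 ≥ 5 gives C(10,2) = 45; x_2 ≥ 6 gives C(9,2) = 36; x_3 ≥ 8 gives C(7,2) = 21. Together 102.
Add back pairs where two caps are both exceeded: 6 + 1 + 0 = 7.
By inclusion–exclusion the count is 105 − 102 + 7 = 10.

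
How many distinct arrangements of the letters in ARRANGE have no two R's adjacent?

900

There are 7!/(2!·2!) = 1260 arrangements of ARRANGE in total.
Arrangements with the R's together: treat RR as one letter, giving (6)!/(2!) = 360.
Hence 1260 − 360 = 900.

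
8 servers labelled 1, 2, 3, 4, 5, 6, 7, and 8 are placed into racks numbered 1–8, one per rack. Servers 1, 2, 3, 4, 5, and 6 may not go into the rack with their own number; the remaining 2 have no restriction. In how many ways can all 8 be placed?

18806

Let Aᵢ (for 1 ≤ i ≤ 6) be the placements that put server i in its forbidden rack. Any j of these fix j positions, leaving (8−j)! ways to fill the rest, and there are C(6,j) ways to pick which j.
By inclusion–exclusion, the number of valid placements is Σ_{j=0}^{6} (−1)^j C(6,j)·(8−j)!.
Computing: 40320 − 30240 + 10800 − 2400 + 360 − 36 + 2 = 18806.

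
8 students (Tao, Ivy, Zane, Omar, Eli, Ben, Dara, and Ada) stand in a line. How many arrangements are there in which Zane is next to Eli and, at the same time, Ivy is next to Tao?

2880

Treat {Zane,Eli} as one block (2 orders) and {Ivy,Tao} as another (2 orders).
That leaves 6 units to arrange: 2 × 2 × 6! = 4 × 720 = 2880.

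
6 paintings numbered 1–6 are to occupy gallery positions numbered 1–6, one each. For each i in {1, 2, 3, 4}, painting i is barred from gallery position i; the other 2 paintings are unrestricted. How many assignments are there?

Let Aᵢ (for 1 ≤ i ≤ 4) be the placements that put painting i in its forbidden gallery position. Any j of these fix j positions, leaving (6−j)! ways to fill the rest, and there are C(4,j) ways to pick which j.
By inclusion–exclusion, the number of valid placements is Σ_{j=0}^{4} (−1)^j C(4,j)·(6−j)!.
Computing: 720 − 480 + 144 − 24 + 2 = 362.

362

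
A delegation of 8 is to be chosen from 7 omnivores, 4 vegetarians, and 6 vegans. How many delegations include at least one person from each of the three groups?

Total 8-person selections from all 17: C(17,8) = 24310.
Subtract selections that omit an entire group: no omnivores → C(10,8) = 45; no vegetarians → C(13,8) = 1287; no vegans → C(11,8) = 165.
Add back selections omitting two groups (i.e. drawn from a single group): C(7,8) + C(4,8) + C(6,8) = 0.
By inclusion–exclusion: 24310 − 1497 + 0 = 22813.

22813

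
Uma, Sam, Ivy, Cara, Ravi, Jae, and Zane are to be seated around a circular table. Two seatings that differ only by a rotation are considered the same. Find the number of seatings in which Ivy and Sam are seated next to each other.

Glue Ivy and Sam into a block (2 internal orders). Seating 6 units around a circle gives (5)! arrangements.
So 2 × (5)! = 2 × 120 = 240.

240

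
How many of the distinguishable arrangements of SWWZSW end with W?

With the last slot taken by W, it remains to arrange the other 5 letters (SWZSW).
Those 5 letters have S appearing twice and W appearing twice, giving (5)!/(2!·2!) = 30.

30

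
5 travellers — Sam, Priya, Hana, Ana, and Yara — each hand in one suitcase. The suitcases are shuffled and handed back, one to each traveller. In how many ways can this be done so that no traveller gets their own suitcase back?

44

Count assignments avoiding every fixed point. For any j of the 5 travellers fixed to their own suitcase, the other 5−j can be arranged in (5−j)! ways.
By inclusion–exclusion this is Σ_{j=0}^{5} (−1)^j C(5,j)·(5−j)!.
Computing: 120 − 120 + 60 − 20 + 5 − 1 = 44.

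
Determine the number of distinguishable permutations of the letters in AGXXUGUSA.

22680

AGXXUGUSA has 9 letters with A appearing twice, G appearing twice, U appearing twice, and X appearing twice.
Dividing 9! = 362880 by 2!·2!·2!·2! = 16 for the repeated letters gives 22680.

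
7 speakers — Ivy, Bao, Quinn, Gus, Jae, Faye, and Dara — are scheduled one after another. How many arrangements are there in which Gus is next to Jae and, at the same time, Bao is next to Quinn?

480

Treat {Gus,Jae} as one block (2 orders) and {Bao,Quinn} as another (2 orders).
That leaves 5 units to arrange: 2 × 2 × 5! = 4 × 120 = 480.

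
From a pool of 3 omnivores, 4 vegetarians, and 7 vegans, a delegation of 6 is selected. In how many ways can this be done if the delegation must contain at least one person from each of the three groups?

2331

With no constraint there are C(14,6) = 3003 possible selections.
Subtract selections that omit an entire group: no omnivores → C(11,6) = 462; no vegetarians → C(10,6) = 210; no vegans → C(7,6) = 7.
Add back selections omitting two groups (i.e. drawn from a single group): C(3,6) + C(4,6) + C(7,6) = 7.
By inclusion–exclusion: 3003 − 679 + 7 = 2331.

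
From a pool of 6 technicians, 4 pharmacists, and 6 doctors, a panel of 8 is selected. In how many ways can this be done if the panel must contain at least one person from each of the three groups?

Total 8-person selections from all 16: C(16,8) = 12870.
Selections missing a whole group: no technicians → C(10,8) = 45; no pharmacists → C(12,8) = 495; no doctors → C(10,8) = 45.
Add back selections omitting two groups (i.e. drawn from a single group): C(6,8) + C(4,8) + C(6,8) = 0.
By inclusion–exclusion: 12870 − 585 + 0 = 12285.

12285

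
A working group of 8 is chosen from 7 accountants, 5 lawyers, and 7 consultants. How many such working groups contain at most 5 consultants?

75108

Split by how many consultants are chosen (0 through 5).
Sum: C(7,0)·C(12,8) + C(7,1)·C(12,7) + C(7,2)·C(12,6) + C(7,3)·C(12,5) + C(7,4)·C(12,4) + C(7,5)·C(12,3) = 495 + 5544 + 19404 + 27720 + 17325 + 4620 = 75108.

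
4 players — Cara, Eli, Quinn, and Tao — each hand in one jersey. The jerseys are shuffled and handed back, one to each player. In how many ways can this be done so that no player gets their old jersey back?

This is the derangement count D_4: permutations of 4 items with no fixed point.
By inclusion–exclusion this is Σ_{j=0}^{4} (−1)^j C(4,j)·(4−j)!.
Computing: 24 − 24 + 12 − 4 + 1 = 9.

9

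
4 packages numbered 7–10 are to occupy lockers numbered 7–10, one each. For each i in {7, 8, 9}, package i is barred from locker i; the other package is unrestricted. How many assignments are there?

Let Aᵢ (for i ∈ {7, 8, 9}) be the placements that put package i in its forbidden locker. Any j of these fix j positions, leaving (4−j)! ways to fill the rest, and there are C(3,j) ways to pick which j.
By inclusion–exclusion, the number of valid placements is Σ_{j=0}^{3} (−1)^j C(3,j)·(4−j)!.
Computing: 24 − 18 + 6 − 1 = 11.

11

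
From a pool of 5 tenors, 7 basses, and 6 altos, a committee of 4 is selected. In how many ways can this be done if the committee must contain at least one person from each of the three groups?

With no constraint there are C(18,4) = 3060 possible selections.
Selections missing a whole group: no tenors → C(13,4) = 715; no basses → C(11,4) = 330; no altos → C(12,4) = 495.
Add back selections omitting two groups (i.e. drawn from a single group): C(5,4) + C(7,4) + C(6,4) = 55.
By inclusion–exclusion: 3060 − 1540 + 55 = 1575.

1575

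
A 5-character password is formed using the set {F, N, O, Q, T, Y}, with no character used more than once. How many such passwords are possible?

Choose and order 5 of the 6 symbols: the first character has 6 options, the next 5, and so on down to 2.
6 × 5 × 4 × 3 × 2 = 720.

720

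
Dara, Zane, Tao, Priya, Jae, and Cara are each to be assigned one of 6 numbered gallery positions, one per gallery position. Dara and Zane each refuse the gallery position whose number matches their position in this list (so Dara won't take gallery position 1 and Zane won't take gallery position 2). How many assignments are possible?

504

Let Aᵢ (for i ∈ {1, 2}) be the placements that put person i in their forbidden gallery position. Any j of these fix j positions, leaving (6−j)! ways to fill the rest, and there are C(2,j) ways to pick which j.
By inclusion–exclusion, the number of valid placements is Σ_{j=0}^{2} (−1)^j C(2,j)·(6−j)!.
Computing: 720 − 240 + 24 = 504.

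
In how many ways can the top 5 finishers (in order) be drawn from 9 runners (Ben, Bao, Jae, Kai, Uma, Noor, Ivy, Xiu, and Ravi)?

This is an ordered selection of 5 from 9: P(9,5).
That gives 9 × 8 × 7 × 6 × 5 = 15120.

15120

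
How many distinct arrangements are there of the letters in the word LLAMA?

30

Letter multiplicities in LLAMA: A×2, L×2, M×1.
The number of distinct arrangements is 5!/(2!·2!) = 120/4 = 30.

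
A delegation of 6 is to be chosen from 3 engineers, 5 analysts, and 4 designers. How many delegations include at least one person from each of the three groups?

805

Unrestricted: C(12,6) = 924 ways to pick any 6 of the 12.
Subtract selections that omit an entire group: no engineers → C(9,6) = 84; no analysts → C(7,6) = 7; no designers → C(8,6) = 28.
Add back selections omitting two groups (i.e. drawn from a single group): C(3,6) + C(5,6) + C(4,6) = 0.
By inclusion–exclusion: 924 − 119 + 0 = 805.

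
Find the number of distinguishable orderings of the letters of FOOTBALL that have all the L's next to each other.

2520

Treat the 2 copies of L as a single block. The multiset to arrange is then {LL, A, B, F, O, O, T}, 7 items in all.
That gives (7)!/(2!) = 2520 arrangements.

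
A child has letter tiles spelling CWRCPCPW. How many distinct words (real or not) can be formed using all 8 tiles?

Letter multiplicities in CWRCPCPW: C×3, P×2, R×1, W×2.
So there are 8! / (3!·2!·2!) = 1680 distinguishable arrangements.

1680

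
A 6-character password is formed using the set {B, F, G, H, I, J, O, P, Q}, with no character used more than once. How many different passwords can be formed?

This is a permutation of 6 out of 9: P(9,6) = 9!/3!.
That product is 9 × 8 × 7 × 6 × 5 × 4 = 60480.

60480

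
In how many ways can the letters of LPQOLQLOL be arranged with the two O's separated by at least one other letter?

Total arrangements of LPQOLQLOL: 9!/(4!·2!·2!) = 3780.
If the two O's are adjacent, glue them into one block, leaving 8 items to arrange: (8)!/(4!·2!) = 840 ways.
Hence 3780 − 840 = 2940.

2940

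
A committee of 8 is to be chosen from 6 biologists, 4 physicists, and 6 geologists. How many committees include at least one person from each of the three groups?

With no constraint there are C(16,8) = 12870 possible selections.
Selections missing a whole group: no biologists → C(10,8) = 45; no physicists → C(12,8) = 495; no geologists → C(10,8) = 45.
Add back selections omitting two groups (i.e. drawn from a single group): C(6,8) + C(4,8) + C(6,8) = 0.
By inclusion–exclusion: 12870 − 585 + 0 = 12285.

12285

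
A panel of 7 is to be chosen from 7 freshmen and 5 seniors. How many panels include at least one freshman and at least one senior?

791

Unrestricted: C(12,7) = 792 ways to pick any 7 of the 12.
Selections missing a whole group: no freshmen → C(5,7) = 0; no seniors → C(7,7) = 1.
Both groups omitted at once is impossible, so 792 − 1 = 791.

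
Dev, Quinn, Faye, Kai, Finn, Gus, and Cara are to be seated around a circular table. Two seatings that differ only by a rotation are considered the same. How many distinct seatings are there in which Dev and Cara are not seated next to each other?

480

All circular seatings of 7 people number (6)! = 720.
Seatings with Dev beside Cara: treat them as a block with 2 internal orders, giving 2 × (5)! = 240.
Subtracting, 720 − 240 = 480.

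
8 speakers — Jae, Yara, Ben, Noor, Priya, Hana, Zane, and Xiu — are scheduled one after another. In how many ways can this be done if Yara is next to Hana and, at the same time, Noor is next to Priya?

2880

Treat {Yara,Hana} as one block (2 orders) and {Noor,Priya} as another (2 orders).
That leaves 6 units to arrange: 2 × 2 × 6! = 4 × 720 = 2880.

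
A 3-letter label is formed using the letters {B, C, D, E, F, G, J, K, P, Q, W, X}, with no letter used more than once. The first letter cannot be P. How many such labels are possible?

1210

The first letter has 12−1 = 11 choices (anything except P).
The remaining 2 letters are filled from the other 11 symbols without repetition: 11 × 10 = 110.
Total: 11 × 110 = 1210.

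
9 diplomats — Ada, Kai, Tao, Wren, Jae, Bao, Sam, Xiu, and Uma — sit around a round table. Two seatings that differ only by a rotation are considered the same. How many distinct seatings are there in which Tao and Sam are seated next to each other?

10080

Glue Tao and Sam into a block (2 internal orders). Seating 8 units around a circle gives (7)! arrangements.
So 2 × (7)! = 2 × 5040 = 10080.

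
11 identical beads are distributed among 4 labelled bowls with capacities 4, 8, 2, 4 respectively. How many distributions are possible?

By stars and bars, unrestricted non-negative solutions to x_1+…+x_4 = 11 number C(11+3,3) = 364.
Subtract solutions that violate a single cap (substitute x_i' = x_i − (cap_i+1)): x_1 ≥ 5 gives C(9,3) = 84; x_2 ≥ 9 gives C(5,3) = 10; x_3 ≥ 3 gives C(11,3) = 165; x_4 ≥ 5 gives C(9,3) = 84. Together 343.
Add back pairs where two caps are both exceeded: 0 + 20 + 4 + 0 + 0 + 20 = 44.
By inclusion–exclusion the count is 364 − 343 + 44 = 65.

65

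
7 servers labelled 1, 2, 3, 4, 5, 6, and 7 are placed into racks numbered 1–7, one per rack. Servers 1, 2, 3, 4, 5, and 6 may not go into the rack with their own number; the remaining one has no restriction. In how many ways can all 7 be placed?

2119

Let Aᵢ (for 1 ≤ i ≤ 6) be the placements that put server i in its forbidden rack. Any j of these fix j positions, leaving (7−j)! ways to fill the rest, and there are C(6,j) ways to pick which j.
By inclusion–exclusion, the number of valid placements is Σ_{j=0}^{6} (−1)^j C(6,j)·(7−j)!.
Computing: 5040 − 4320 + 1800 − 480 + 90 − 12 + 1 = 2119.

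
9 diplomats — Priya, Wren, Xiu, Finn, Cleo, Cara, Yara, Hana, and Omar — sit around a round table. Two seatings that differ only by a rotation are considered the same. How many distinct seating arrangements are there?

Seat Priya anywhere (absorbing the rotational symmetry), then permute the other 8: (8)! = 40320.

40320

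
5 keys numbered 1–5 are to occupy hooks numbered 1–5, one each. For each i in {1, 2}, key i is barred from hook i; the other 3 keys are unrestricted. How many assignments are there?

78

Let Aᵢ (for i ∈ {1, 2}) be the placements that put key i in its forbidden hook. Any j of these fix j positions, leaving (5−j)! ways to fill the rest, and there are C(2,j) ways to pick which j.
By inclusion–exclusion, the number of valid placements is Σ_{j=0}^{2} (−1)^j C(2,j)·(5−j)!.
Computing: 120 − 48 + 6 = 78.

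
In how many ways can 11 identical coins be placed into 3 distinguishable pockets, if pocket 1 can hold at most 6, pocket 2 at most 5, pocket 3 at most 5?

21

Without the upper bounds there are C(13,2) = 78 ways to split 11 among 3 pockets.
Subtract solutions that violate a single cap (substitute x_i' = x_i − (cap_i+1)): x_1 ≥ 7 gives C(6,2) = 15; x_2 ≥ 6 gives C(7,2) = 21; x_3 ≥ 6 gives C(7,2) = 21. Together 57.
No two caps can be exceeded simultaneously, so the pair terms are all 0.
By inclusion–exclusion the count is 78 − 57 + 0 = 21.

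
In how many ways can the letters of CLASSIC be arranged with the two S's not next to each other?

Total arrangements of CLASSIC: 7!/(2!·2!) = 1260.
Arrangements with the S's together: treat SS as one letter, giving (6)!/(2!) = 360.
Subtracting, 1260 − 360 = 900 arrangements keep the S's apart.

900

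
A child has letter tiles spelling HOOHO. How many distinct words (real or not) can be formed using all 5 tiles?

10

Letter multiplicities in HOOHO: H×2, O×3.
The number of distinct arrangements is 5!/(3!·2!) = 120/12 = 10.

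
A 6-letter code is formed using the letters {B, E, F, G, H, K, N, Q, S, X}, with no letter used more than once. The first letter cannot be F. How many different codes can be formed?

136080

The first letter has 10−1 = 9 choices (anything except F).
The remaining 5 letters are filled from the other 9 symbols without repetition: 9 × 8 × 7 × 6 × 5 = 15120.
Total: 9 × 15120 = 136080.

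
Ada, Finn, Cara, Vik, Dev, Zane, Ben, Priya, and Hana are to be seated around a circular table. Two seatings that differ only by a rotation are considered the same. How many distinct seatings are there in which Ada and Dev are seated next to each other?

Glue Ada and Dev into a block (2 internal orders). Seating 8 units around a circle gives (7)! arrangements.
So 2 × (7)! = 2 × 5040 = 10080.

10080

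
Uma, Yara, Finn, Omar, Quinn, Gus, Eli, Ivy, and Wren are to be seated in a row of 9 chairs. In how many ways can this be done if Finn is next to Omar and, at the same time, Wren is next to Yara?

20160

Treat {Finn,Omar} as one block (2 orders) and {Wren,Yara} as another (2 orders).
That leaves 7 units to arrange: 2 × 2 × 7! = 4 × 5040 = 20160.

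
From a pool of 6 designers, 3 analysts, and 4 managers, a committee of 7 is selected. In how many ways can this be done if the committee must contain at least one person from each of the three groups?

With no constraint there are C(13,7) = 1716 possible selections.
Subtract selections that omit an entire group: no designers → C(7,7) = 1; no analysts → C(10,7) = 120; no managers → C(9,7) = 36.
Add back selections omitting two groups (i.e. drawn from a single group): C(6,7) + C(3,7) + C(4,7) = 0.
By inclusion–exclusion: 1716 − 157 + 0 = 1559.

1559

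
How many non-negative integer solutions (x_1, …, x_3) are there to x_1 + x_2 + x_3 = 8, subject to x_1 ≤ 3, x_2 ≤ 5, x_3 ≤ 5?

By stars and bars, unrestricted non-negative solutions to x_1+…+x_3 = 8 number C(8+2,2) = 45.
Subtract solutions that violate a single cap (substitute x_i' = x_i − (cap_i+1)): x_1 ≥ 4 gives C(6,2) = 15; x_2 ≥ 6 gives C(4,2) = 6; x_3 ≥ 6 gives C(4,2) = 6. Together 27.
No two caps can be exceeded simultaneously, so the pair terms are all 0.
By inclusion–exclusion the count is 45 − 27 + 0 = 18.

18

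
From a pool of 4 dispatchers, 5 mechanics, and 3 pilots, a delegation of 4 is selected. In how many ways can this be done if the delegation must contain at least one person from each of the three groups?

Unrestricted: C(12,4) = 495 ways to pick any 4 of the 12.
Selections missing a whole group: no dispatchers → C(8,4) = 70; no mechanics → C(7,4) = 35; no pilots → C(9,4) = 126.
Add back selections omitting two groups (i.e. drawn from a single group): C(4,4) + C(5,4) + C(3,4) = 6.
By inclusion–exclusion: 495 − 231 + 6 = 270.

270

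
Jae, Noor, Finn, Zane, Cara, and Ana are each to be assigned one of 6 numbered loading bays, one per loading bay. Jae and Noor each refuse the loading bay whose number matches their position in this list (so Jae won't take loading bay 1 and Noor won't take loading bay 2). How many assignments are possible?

Let Aᵢ (for i ∈ {1, 2}) be the placements that put person i in their forbidden loading bay. Any j of these fix j positions, leaving (6−j)! ways to fill the rest, and there are C(2,j) ways to pick which j.
By inclusion–exclusion, the number of valid placements is Σ_{j=0}^{2} (−1)^j C(2,j)·(6−j)!.
Computing: 720 − 240 + 24 = 504.

504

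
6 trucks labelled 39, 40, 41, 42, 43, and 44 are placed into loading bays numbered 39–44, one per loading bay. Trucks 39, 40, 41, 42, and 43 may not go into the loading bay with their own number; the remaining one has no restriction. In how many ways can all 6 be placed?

Let Aᵢ (for 39 ≤ i ≤ 43) be the placements that put truck i in its forbidden loading bay. Any j of these fix j positions, leaving (6−j)! ways to fill the rest, and there are C(5,j) ways to pick which j.
By inclusion–exclusion, the number of valid placements is Σ_{j=0}^{5} (−1)^j C(5,j)·(6−j)!.
Computing: 720 − 600 + 240 − 60 + 10 − 1 = 309.

309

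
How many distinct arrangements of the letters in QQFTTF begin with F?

With the first slot taken by F, it remains to arrange the other 5 letters (QQTTF).
Those 5 letters have Q appearing twice and T appearing twice, giving (5)!/(2!·2!) = 30.

30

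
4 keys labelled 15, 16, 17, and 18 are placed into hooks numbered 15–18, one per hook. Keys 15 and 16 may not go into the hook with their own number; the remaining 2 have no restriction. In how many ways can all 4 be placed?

Let Aᵢ (for i ∈ {15, 16}) be the placements that put key i in its forbidden hook. Any j of these fix j positions, leaving (4−j)! ways to fill the rest, and there are C(2,j) ways to pick which j.
By inclusion–exclusion, the number of valid placements is Σ_{j=0}^{2} (−1)^j C(2,j)·(4−j)!.
Computing: 24 − 12 + 2 = 14.

14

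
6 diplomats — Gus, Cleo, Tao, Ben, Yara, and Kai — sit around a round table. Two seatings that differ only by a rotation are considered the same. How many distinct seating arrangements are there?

Seat Gus anywhere (absorbing the rotational symmetry), then permute the other 5: (5)! = 120.

120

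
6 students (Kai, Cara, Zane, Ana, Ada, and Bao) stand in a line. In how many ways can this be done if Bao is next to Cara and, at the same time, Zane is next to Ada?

96

Treat {Bao,Cara} as one block (2 orders) and {Zane,Ada} as another (2 orders).
That leaves 4 units to arrange: 2 × 2 × 4! = 4 × 24 = 96.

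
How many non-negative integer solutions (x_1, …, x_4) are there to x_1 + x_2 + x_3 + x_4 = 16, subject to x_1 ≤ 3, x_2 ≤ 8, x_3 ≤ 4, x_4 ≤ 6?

Without the upper bounds there are C(19,3) = 969 ways to split 16 among 4 variables.
Subtract solutions that violate a single cap (substitute x_i' = x_i − (cap_i+1)): x_1 ≥ 4 gives C(15,3) = 455; x_2 ≥ 9 gives C(10,3) = 120; x_3 ≥ 5 gives C(14,3) = 364; x_4 ≥ 7 gives C(12,3) = 220. Together 1159.
Add back pairs where two caps are both exceeded: 20 + 120 + 56 + 10 + 1 + 35 = 242.
Subtract triples: 0 + 0 + 1 + 0 = 1.
By inclusion–exclusion the count is 969 − 1159 + 242 − 1 = 51.

51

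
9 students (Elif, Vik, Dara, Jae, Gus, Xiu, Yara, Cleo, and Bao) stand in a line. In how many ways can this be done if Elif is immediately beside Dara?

80640

Treat {Elif, Dara} as a single unit. There are 8 units to order, and the pair itself can be ordered 2 ways.
That gives 2 × 8! = 2 × 40320 = 80640.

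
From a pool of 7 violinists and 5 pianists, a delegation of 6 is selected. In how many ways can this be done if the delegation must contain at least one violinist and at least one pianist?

With no constraint there are C(12,6) = 924 possible selections.
Subtract selections that omit an entire group: no violinists → C(5,6) = 0; no pianists → C(7,6) = 7.
Both groups omitted at once is impossible, so 924 − 7 = 917.

917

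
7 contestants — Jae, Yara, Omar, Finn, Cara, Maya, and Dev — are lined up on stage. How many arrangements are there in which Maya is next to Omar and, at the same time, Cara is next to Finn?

Treat {Maya,Omar} as one block (2 orders) and {Cara,Finn} as another (2 orders).
That leaves 5 units to arrange: 2 × 2 × 5! = 4 × 120 = 480.

480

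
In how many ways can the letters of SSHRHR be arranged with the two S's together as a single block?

Treat the 2 copies of S as a single block. The multiset to arrange is then {SS, H, H, R, R}, 5 items in all.
That gives (5)!/(2!·2!) = 30 arrangements.

30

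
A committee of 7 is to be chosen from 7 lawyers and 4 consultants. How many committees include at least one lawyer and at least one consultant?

329

Total 7-person selections from all 11: C(11,7) = 330.
Selections missing a whole group: no lawyers → C(4,7) = 0; no consultants → C(7,7) = 1.
Both groups omitted at once is impossible, so 330 − 1 = 329.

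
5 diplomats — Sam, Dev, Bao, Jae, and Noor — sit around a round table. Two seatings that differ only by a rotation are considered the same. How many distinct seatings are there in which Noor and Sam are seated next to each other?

Glue Noor and Sam into a block (2 internal orders). Seating 4 units around a circle gives (3)! arrangements.
So 2 × (3)! = 2 × 6 = 12.

12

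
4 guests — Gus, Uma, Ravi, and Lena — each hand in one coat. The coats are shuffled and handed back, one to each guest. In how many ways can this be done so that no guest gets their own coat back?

Count assignments avoiding every fixed point. For any j of the 4 guests fixed to their own coat, the other 4−j can be arranged in (4−j)! ways.
By inclusion–exclusion this is Σ_{j=0}^{4} (−1)^j C(4,j)·(4−j)!.
Computing: 24 − 24 + 12 − 4 + 1 = 9.

9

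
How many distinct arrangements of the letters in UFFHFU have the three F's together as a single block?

Treat the 3 copies of F as a single block. The multiset to arrange is then {FFF, H, U, U}, 4 items in all.
That gives (4)!/(2!) = 12 arrangements.

12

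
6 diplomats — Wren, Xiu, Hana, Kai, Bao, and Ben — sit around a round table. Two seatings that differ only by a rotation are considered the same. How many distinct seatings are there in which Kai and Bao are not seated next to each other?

Without the restriction there are (5)! = 120 seatings.
Seatings with Kai beside Bao: treat them as a block with 2 internal orders, giving 2 × (4)! = 48.
Subtracting, 120 − 48 = 72.

72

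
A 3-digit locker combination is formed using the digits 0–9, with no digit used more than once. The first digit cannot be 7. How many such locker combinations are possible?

648

The first digit has 10−1 = 9 choices (anything except 7).
The remaining 2 digits are filled from the other 9 symbols without repetition: 9 × 8 = 72.
Total: 9 × 72 = 648.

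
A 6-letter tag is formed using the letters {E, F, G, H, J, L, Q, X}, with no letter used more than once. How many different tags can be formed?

Choose and order 6 of the 8 symbols: the first letter has 8 options, the next 7, and so on down to 3.
8 × 7 × 6 × 5 × 4 × 3 = 20160.

20160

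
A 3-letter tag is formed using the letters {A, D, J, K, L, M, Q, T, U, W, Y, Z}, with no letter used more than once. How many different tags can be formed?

Choose and order 3 of the 12 symbols: the first letter has 12 options, the next 11, then 10.
12 × 11 × 10 = 1320.

1320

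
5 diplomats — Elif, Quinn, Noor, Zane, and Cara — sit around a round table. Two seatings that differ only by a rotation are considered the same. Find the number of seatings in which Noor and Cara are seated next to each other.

12

Glue Noor and Cara into a block (2 internal orders). Seating 4 units around a circle gives (3)! arrangements.
So 2 × (3)! = 2 × 6 = 12.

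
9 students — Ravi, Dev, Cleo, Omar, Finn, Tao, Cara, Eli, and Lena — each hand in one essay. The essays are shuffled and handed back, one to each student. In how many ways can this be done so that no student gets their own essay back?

This is the derangement count D_9: permutations of 9 items with no fixed point.
By inclusion–exclusion this is Σ_{j=0}^{9} (−1)^j C(9,j)·(9−j)!.
Computing: 362880 − 362880 + 181440 − 60480 + 15120 − 3024 + 504 − 72 + 9 − 1 = 133496.

133496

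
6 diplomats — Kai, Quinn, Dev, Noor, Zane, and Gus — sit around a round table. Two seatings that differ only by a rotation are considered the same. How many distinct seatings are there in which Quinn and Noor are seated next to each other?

Treat {Quinn, Noor} as one unit (2 internal orders) and seat the resulting 5 units around the table: (4)! circular arrangements.
So 2 × (4)! = 2 × 24 = 48.

48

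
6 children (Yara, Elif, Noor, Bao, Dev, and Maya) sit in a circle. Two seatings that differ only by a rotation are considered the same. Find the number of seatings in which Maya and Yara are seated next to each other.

48

Treat {Maya, Yara} as one unit (2 internal orders) and seat the resulting 5 units around the table: (4)! circular arrangements.
So 2 × (4)! = 2 × 24 = 48.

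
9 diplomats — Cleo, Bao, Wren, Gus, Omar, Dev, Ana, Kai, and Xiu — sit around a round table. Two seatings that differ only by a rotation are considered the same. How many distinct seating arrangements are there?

40320

Around a circle, 9 distinct people have 9!/9 = (8)! = 40320 rotationally distinct seatings.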